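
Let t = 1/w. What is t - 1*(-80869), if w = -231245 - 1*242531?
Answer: 38313791343/473776 ≈ 80869.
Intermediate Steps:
w = -473776 (w = -231245 - 242531 = -473776)
t = -1/473776 (t = 1/(-473776) = -1/473776 ≈ -2.1107e-6)
t - 1*(-80869) = -1/473776 - 1*(-80869) = -1/473776 + 80869 = 38313791343/473776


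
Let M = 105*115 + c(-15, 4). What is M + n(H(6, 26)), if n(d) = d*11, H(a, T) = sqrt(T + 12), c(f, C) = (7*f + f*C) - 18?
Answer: 11892 + 11*sqrt(38) ≈ 11960.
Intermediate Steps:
c(f, C) = -18 + 7*f + C*f (c(f, C) = (7*f + C*f) - 18 = -18 + 7*f + C*f)
M = 11892 (M = 105*115 + (-18 + 7*(-15) + 4*(-15)) = 12075 + (-18 - 105 - 60) = 12075 - 183 = 11892)
H(a, T) = sqrt(12 + T)
n(d) = 11*d
M + n(H(6, 26)) = 11892 + 11*sqrt(12 + 26) = 11892 + 11*sqrt(38)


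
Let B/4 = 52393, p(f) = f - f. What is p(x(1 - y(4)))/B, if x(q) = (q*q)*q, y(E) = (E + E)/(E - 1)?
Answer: 0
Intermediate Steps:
y(E) = 2*E/(-1 + E) (y(E) = (2*E)/(-1 + E) = 2*E/(-1 + E))
x(q) = q**3 (x(q) = q**2*q = q**3)
p(f) = 0
B = 209572 (B = 4*52393 = 209572)
p(x(1 - y(4)))/B = 0/209572 = 0*(1/209572) = 0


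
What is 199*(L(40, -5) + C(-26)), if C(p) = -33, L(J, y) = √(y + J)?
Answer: -6567 + 199*√35 ≈ -5389.7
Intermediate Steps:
L(J, y) = √(J + y)
199*(L(40, -5) + C(-26)) = 199*(√(40 - 5) - 33) = 199*(√35 - 33) = 199*(-33 + √35) = -6567 + 199*√35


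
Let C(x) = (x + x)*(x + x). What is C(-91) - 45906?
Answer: -12782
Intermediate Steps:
C(x) = 4*x**2 (C(x) = (2*x)*(2*x) = 4*x**2)
C(-91) - 45906 = 4*(-91)**2 - 45906 = 4*8281 - 45906 = 33124 - 45906 = -12782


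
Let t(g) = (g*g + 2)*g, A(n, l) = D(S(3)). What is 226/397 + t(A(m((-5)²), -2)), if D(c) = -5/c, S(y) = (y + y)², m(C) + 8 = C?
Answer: 5349511/18522432 ≈ 0.28881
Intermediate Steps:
m(C) = -8 + C
S(y) = 4*y² (S(y) = (2*y)² = 4*y²)
A(n, l) = -5/36 (A(n, l) = -5/(4*3²) = -5/(4*9) = -5/36)
t(g) = g*(2 + g²) (t(g) = (g² + 2)*g = (2 + g²)*g = g*(2 + g²))
226/397 + t(A(m((-5)²), -2)) = 226/397 - 5*(2 + (-5/36)²)/36 = 226*(1/397) - 5*(2 + 25/1296)/36 = 226/397 - 5/36*2617/1296 = 226/397 - 13085/46656 = 5349511/18522432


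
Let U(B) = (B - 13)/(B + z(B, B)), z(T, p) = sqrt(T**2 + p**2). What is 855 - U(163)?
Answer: 139515/163 - 150*sqrt(2)/163 ≈ 854.62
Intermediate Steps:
U(B) = (-13 + B)/(B + sqrt(2)*sqrt(B**2)) (U(B) = (B - 13)/(B + sqrt(B**2 + B**2)) = (-13 + B)/(B + sqrt(2*B**2)) = (-13 + B)/(B + sqrt(2)*sqrt(B**2)))
855 - U(163) = 855 - (-13 + 163)/(163 + sqrt(2)*sqrt(163**2)) = 855 - 150/(163 + sqrt(2)*sqrt(26569)) = 855 - 150/(163 + sqrt(2)*163) = 855 - 150/(163 + 163*sqrt(2))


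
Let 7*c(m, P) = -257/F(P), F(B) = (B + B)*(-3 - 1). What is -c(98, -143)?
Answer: 257/8008 ≈ 0.032093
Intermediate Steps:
F(B) = -8*B (F(B) = (2*B)*(-4) = -8*B)
c(m, P) = 257/(56*P) (c(m, P) = (-257*(-1/(8*P)))/7 = (-(-257)/(8*P))/7 = (257/(8*P))/7 = 257/(56*P))
-c(98, -143) = -257/(56*(-143)) = -257*(-1)/(56*143) = -1*(-257/8008) = 257/8008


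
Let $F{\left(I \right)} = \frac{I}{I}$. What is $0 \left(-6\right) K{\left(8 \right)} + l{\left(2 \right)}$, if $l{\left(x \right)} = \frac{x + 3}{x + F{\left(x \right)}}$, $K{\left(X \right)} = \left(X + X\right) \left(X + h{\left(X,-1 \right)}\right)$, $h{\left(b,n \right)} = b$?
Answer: $\frac{5}{3} \approx 1.6667$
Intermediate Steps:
$F{\left(I \right)} = 1$
$K{\left(X \right)} = 4 X^{2}$ ($K{\left(X \right)} = \left(X + X\right) \left(X + X\right) = 2 X 2 X = 4 X^{2}$)
$l{\left(x \right)} = \frac{3 + x}{1 + x}$ ($l{\left(x \right)} = \frac{x + 3}{x + 1} = \frac{3 + x}{1 + x}$)
$0 \left(-6\right) K{\left(8 \right)} + l{\left(2 \right)} = 0 \left(-6\right) 4 \cdot 8^{2} + \frac{3 + 2}{1 + 2} = 0 \cdot 4 \cdot 64 + \frac{1}{3} \cdot 5 = 0 \cdot 256 + \frac{1}{3} \cdot 5 = 0 + \frac{5}{3} = \frac{5}{3}$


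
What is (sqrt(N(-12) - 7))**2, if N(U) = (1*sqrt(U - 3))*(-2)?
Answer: -7 - 2*I*sqrt(15) ≈ -7.0 - 7.746*I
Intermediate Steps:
N(U) = -2*sqrt(-3 + U) (N(U) = (1*sqrt(-3 + U))*(-2) = sqrt(-3 + U)*(-2) = -2*sqrt(-3 + U))
(sqrt(N(-12) - 7))**2 = (sqrt(-2*sqrt(-3 - 12) - 7))**2 = (sqrt(-2*I*sqrt(15) - 7))**2 = (sqrt(-7 - 2*I*sqrt(15)))**2 = -7 - 2*I*sqrt(15)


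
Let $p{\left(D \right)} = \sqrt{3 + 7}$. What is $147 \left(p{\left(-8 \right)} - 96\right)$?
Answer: $-14112 + 147 \sqrt{10} \approx -13647.0$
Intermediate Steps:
$p{\left(D \right)} = \sqrt{10}$
$147 \left(p{\left(-8 \right)} - 96\right) = 147 \left(\sqrt{10} - 96\right) = 147 \left(-96 + \sqrt{10}\right) = -14112 + 147 \sqrt{10}$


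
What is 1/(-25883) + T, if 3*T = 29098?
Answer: 753143531/77649 ≈ 9699.3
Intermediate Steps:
T = 29098/3 (T = (⅓)*29098 = 29098/3 ≈ 9699.3)
1/(-25883) + T = 1/(-25883) + 29098/3 = -1/25883 + 29098/3 = 753143531/77649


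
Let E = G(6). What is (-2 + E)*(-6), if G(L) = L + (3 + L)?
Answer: -78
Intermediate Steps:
G(L) = 3 + 2*L
E = 15 (E = 3 + 2*6 = 3 + 12 = 15)
(-2 + E)*(-6) = (-2 + 15)*(-6) = 13*(-6) = -78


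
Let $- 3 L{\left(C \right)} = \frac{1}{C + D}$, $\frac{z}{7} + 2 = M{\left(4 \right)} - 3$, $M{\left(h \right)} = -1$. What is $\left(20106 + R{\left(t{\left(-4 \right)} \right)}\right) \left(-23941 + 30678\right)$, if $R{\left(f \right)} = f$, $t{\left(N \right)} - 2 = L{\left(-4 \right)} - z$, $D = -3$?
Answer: $\frac{2850768287}{21} \approx 1.3575 \cdot 10^{8}$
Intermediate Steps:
$z = -42$ ($z = -14 + 7 \left(-1 - 3\right) = -14 + 7 \left(-4\right) = -14 - 28 = -42$)
$L{\left(C \right)} = - \frac{1}{3 \left(-3 + C\right)}$ ($L{\left(C \right)} = - \frac{1}{3 \left(C - 3\right)} = - \frac{1}{3 \left(-3 + C\right)}$)
$t{\left(N \right)} = \frac{925}{21}$ ($t{\left(N \right)} = 2 - \left(-42 + \frac{1}{-9 + 3 \left(-4\right)}\right) = 2 + \left(- \frac{1}{-9 - 12} + 42\right) = 2 + \left(- \frac{1}{-21} + 42\right) = 2 + \left(\left(-1\right) \left(- \frac{1}{21}\right) + 42\right) = 2 + \left(\frac{1}{21} + 42\right) = 2 + \frac{883}{21} = \frac{925}{21}$)
$\left(20106 + R{\left(t{\left(-4 \right)} \right)}\right) \left(-23941 + 30678\right) = \left(20106 + \frac{925}{21}\right) \left(-23941 + 30678\right) = \frac{423151}{21} \cdot 6737 = \frac{2850768287}{21}$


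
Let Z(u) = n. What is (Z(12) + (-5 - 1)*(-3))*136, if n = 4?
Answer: 2992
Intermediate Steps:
Z(u) = 4
(Z(12) + (-5 - 1)*(-3))*136 = (4 + (-5 - 1)*(-3))*136 = (4 - 6*(-3))*136 = (4 + 18)*136 = 22*136 = 2992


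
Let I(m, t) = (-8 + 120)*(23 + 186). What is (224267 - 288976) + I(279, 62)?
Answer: -41301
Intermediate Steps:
I(m, t) = 23408 (I(m, t) = 112*209 = 23408)
(224267 - 288976) + I(279, 62) = (224267 - 288976) + 23408 = -64709 + 23408 = -41301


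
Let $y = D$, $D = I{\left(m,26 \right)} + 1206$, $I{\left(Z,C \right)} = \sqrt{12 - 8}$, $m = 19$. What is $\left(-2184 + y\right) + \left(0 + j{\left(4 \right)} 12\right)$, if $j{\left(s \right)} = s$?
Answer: $-928$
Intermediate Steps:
$I{\left(Z,C \right)} = 2$ ($I{\left(Z,C \right)} = \sqrt{4} = 2$)
$D = 1208$ ($D = 2 + 1206 = 1208$)
$y = 1208$
$\left(-2184 + y\right) + \left(0 + j{\left(4 \right)} 12\right) = \left(-2184 + 1208\right) + \left(0 + 4 \cdot 12\right) = -976 + \left(0 + 48\right) = -976 + 48 = -928$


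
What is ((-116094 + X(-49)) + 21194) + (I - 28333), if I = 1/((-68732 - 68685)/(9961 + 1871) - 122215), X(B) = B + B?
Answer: -178359478876139/1446185297 ≈ -1.2333e+5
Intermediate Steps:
X(B) = 2*B
I = -11832/1446185297 (I = 1/(-137417/11832 - 122215) = 1/(-1446185297/11832) = -11832/1446185297 ≈ -8.1815e-6)
((-116094 + X(-49)) + 21194) + (I - 28333) = ((-116094 + 2*(-49)) + 21194) + (-11832/1446185297 - 28333) = ((-116094 - 98) + 21194) - 40974768031733/1446185297 = (-116192 + 21194) - 40974768031733/1446185297 = -94998 - 40974768031733/1446185297 = -178359478876139/1446185297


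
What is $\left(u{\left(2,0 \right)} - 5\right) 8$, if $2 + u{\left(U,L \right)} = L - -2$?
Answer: $-40$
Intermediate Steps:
$u{\left(U,L \right)} = L$ ($u{\left(U,L \right)} = -2 + \left(L - -2\right) = -2 + \left(L + 2\right) = -2 + \left(2 + L\right) = L$)
$\left(u{\left(2,0 \right)} - 5\right) 8 = \left(0 - 5\right) 8 = \left(-5\right) 8 = -40$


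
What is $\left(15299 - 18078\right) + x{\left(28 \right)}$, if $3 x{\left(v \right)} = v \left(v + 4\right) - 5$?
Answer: $-2482$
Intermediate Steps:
$x{\left(v \right)} = - \frac{5}{3} + \frac{v \left(4 + v\right)}{3}$ ($x{\left(v \right)} = \frac{v \left(v + 4\right) - 5}{3} = \frac{v \left(4 + v\right) - 5}{3} = \frac{-5 + v \left(4 + v\right)}{3} = - \frac{5}{3} + \frac{v \left(4 + v\right)}{3}$)
$\left(15299 - 18078\right) + x{\left(28 \right)} = \left(15299 - 18078\right) + \left(- \frac{5}{3} + \frac{28^{2}}{3} + \frac{4}{3} \cdot 28\right) = -2779 + \left(- \frac{5}{3} + \frac{1}{3} \cdot 784 + \frac{112}{3}\right) = -2779 + \left(- \frac{5}{3} + \frac{784}{3} + \frac{112}{3}\right) = -2779 + 297 = -2482$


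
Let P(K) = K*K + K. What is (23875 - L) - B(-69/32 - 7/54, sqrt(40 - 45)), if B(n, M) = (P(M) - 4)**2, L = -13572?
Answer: 37371 + 18*I*sqrt(5) ≈ 37371.0 + 40.249*I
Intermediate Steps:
P(K) = K + K**2 (P(K) = K**2 + K = K + K**2)
B(n, M) = (-4 + M*(1 + M))**2 (B(n, M) = (M*(1 + M) - 4)**2 = (-4 + M*(1 + M))**2)
(23875 - L) - B(-69/32 - 7/54, sqrt(40 - 45)) = (23875 - 1*(-13572)) - (-4 + sqrt(40 - 45)*(1 + sqrt(40 - 45)))**2 = (23875 + 13572) - (-4 + sqrt(-5)*(1 + sqrt(-5)))**2 = 37447 - (-4 + (I*sqrt(5))*(1 + I*sqrt(5)))**2 = 37447 - (-4 + I*sqrt(5)*(1 + I*sqrt(5)))**2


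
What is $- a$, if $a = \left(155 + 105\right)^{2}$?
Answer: $-67600$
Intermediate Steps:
$a = 67600$ ($a = 260^{2} = 67600$)
$- a = \left(-1\right) 67600 = -67600$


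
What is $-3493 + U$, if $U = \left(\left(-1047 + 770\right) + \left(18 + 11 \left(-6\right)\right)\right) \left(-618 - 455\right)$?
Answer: $345232$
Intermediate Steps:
$U = 348725$ ($U = \left(-277 + \left(18 - 66\right)\right) \left(-1073\right) = \left(-277 - 48\right) \left(-1073\right) = \left(-325\right) \left(-1073\right) = 348725$)
$-3493 + U = -3493 + 348725 = 345232$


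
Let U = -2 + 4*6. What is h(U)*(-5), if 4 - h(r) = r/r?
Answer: -15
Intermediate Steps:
U = 22 (U = -2 + 24 = 22)
h(r) = 3 (h(r) = 4 - r/r = 4 - 1*1 = 4 - 1 = 3)
h(U)*(-5) = 3*(-5) = -15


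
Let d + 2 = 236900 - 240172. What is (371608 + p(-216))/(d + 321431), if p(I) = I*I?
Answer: 8536/6493 ≈ 1.3146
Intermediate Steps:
d = -3274 (d = -2 + (236900 - 240172) = -2 - 3272 = -3274)
p(I) = I²
(371608 + p(-216))/(d + 321431) = (371608 + (-216)²)/(-3274 + 321431) = (371608 + 46656)/318157 = 418264*(1/318157) = 8536/6493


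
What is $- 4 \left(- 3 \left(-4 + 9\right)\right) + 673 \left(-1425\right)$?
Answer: $-958965$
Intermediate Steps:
$- 4 \left(- 3 \left(-4 + 9\right)\right) + 673 \left(-1425\right) = - 4 \left(\left(-3\right) 5\right) - 959025 = \left(-4\right) \left(-15\right) - 959025 = 60 - 959025 = -958965$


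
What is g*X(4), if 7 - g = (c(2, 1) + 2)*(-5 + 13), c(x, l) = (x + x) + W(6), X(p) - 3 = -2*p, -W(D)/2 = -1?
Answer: 285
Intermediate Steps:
W(D) = 2 (W(D) = -2*(-1) = 2)
X(p) = 3 - 2*p
c(x, l) = 2 + 2*x (c(x, l) = (x + x) + 2 = 2*x + 2 = 2 + 2*x)
g = -57 (g = 7 - ((2 + 2*2) + 2)*(-5 + 13) = 7 - ((2 + 4) + 2)*8 = 7 - (6 + 2)*8 = 7 - 8*8 = 7 - 1*64 = 7 - 64 = -57)
g*X(4) = -57*(3 - 2*4) = -57*(3 - 8) = -57*(-5) = 285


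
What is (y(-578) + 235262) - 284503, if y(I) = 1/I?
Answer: -28461299/578 ≈ -49241.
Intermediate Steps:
(y(-578) + 235262) - 284503 = (1/(-578) + 235262) - 284503 = (-1/578 + 235262) - 284503 = 135981435/578 - 284503 = -28461299/578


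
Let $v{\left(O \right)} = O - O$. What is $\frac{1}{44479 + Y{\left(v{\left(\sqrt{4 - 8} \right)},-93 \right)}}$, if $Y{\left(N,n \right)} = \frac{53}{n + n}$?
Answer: $\frac{186}{8273041} \approx 2.2483 \cdot 10^{-5}$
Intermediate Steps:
$v{\left(O \right)} = 0$
$Y{\left(N,n \right)} = \frac{53}{2 n}$
$\frac{1}{44479 + Y{\left(v{\left(\sqrt{4 - 8} \right)},-93 \right)}} = \frac{1}{44479 + \frac{53}{2 \left(-93\right)}} = \frac{1}{44479 + \frac{53}{2} \left(- \frac{1}{93}\right)} = \frac{1}{44479 - \frac{53}{186}} = \frac{1}{\frac{8273041}{186}} = \frac{186}{8273041}$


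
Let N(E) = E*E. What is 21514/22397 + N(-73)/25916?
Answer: 676910437/580440652 ≈ 1.1662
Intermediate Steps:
N(E) = E²
21514/22397 + N(-73)/25916 = 21514/22397 + (-73)²/25916 = 21514*(1/22397) + 5329*(1/25916) = 21514/22397 + 5329/25916 = 676910437/580440652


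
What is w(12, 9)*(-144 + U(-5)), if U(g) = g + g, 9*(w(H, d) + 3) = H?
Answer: 770/3 ≈ 256.67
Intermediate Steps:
w(H, d) = -3 + H/9
U(g) = 2*g
w(12, 9)*(-144 + U(-5)) = (-3 + (1/9)*12)*(-144 + 2*(-5)) = (-3 + 4/3)*(-144 - 10) = -5/3*(-154) = 770/3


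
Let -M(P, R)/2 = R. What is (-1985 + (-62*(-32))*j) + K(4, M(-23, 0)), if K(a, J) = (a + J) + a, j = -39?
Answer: -79353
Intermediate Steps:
M(P, R) = -2*R
K(a, J) = J + 2*a (K(a, J) = (J + a) + a = J + 2*a)
(-1985 + (-62*(-32))*j) + K(4, M(-23, 0)) = (-1985 - 62*(-32)*(-39)) + (-2*0 + 2*4) = (-1985 + 1984*(-39)) + (0 + 8) = (-1985 - 77376) + 8 = -79361 + 8 = -79353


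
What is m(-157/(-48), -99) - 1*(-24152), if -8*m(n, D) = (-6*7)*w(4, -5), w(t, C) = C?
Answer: 96503/4 ≈ 24126.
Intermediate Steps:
m(n, D) = -105/4 (m(n, D) = -(-6*7)*(-5)/8 = -(-21)*(-5)/4 = -1/8*210 = -105/4)
m(-157/(-48), -99) - 1*(-24152) = -105/4 - 1*(-24152) = -105/4 + 24152 = 96503/4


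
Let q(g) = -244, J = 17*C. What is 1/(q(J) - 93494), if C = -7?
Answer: -1/93738 ≈ -1.0668e-5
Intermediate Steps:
J = -119 (J = 17*(-7) = -119)
1/(q(J) - 93494) = 1/(-244 - 93494) = 1/(-93738) = -1/93738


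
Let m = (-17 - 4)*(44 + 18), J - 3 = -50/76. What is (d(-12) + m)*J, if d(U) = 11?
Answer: -114899/38 ≈ -3023.7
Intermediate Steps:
J = 89/38 (J = 3 - 50/76 = 3 - 50*1/76 = 3 - 25/38 = 89/38 ≈ 2.3421)
m = -1302 (m = -21*62 = -1302)
(d(-12) + m)*J = (11 - 1302)*(89/38) = -1291*89/38 = -114899/38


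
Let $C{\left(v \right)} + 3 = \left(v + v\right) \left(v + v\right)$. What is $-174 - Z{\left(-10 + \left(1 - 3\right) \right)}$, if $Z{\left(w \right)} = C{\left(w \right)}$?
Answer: $-747$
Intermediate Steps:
$C{\left(v \right)} = -3 + 4 v^{2}$ ($C{\left(v \right)} = -3 + \left(v + v\right) \left(v + v\right) = -3 + 2 v 2 v = -3 + 4 v^{2}$)
$Z{\left(w \right)} = -3 + 4 w^{2}$
$-174 - Z{\left(-10 + \left(1 - 3\right) \right)} = -174 - \left(-3 + 4 \left(-10 + \left(1 - 3\right)\right)^{2}\right) = -174 - \left(-3 + 4 \left(-10 - 2\right)^{2}\right) = -174 - \left(-3 + 4 \left(-12\right)^{2}\right) = -174 - \left(-3 + 4 \cdot 144\right) = -174 - \left(-3 + 576\right) = -174 - 573 = -747$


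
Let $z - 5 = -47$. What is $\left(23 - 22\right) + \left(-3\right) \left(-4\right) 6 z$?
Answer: $-3023$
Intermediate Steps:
$z = -42$ ($z = 5 - 47 = -42$)
$\left(23 - 22\right) + \left(-3\right) \left(-4\right) 6 z = \left(23 - 22\right) + \left(-3\right) \left(-4\right) 6 \left(-42\right) = \left(23 - 22\right) + 12 \cdot 6 \left(-42\right) = 1 + 72 \left(-42\right) = 1 - 3024 = -3023$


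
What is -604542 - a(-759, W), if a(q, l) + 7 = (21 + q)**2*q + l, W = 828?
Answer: 412779433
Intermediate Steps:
a(q, l) = -7 + l + q*(21 + q)**2 (a(q, l) = -7 + ((21 + q)**2*q + l) = -7 + (q*(21 + q)**2 + l) = -7 + (l + q*(21 + q)**2) = -7 + l + q*(21 + q)**2)
-604542 - a(-759, W) = -604542 - (-7 + 828 - 759*(21 - 759)**2) = -604542 - (-7 + 828 - 759*(-738)**2) = -604542 - (-7 + 828 - 759*544644) = -604542 - (-7 + 828 - 413384796) = -604542 - 1*(-413383975) = -604542 + 413383975 = 412779433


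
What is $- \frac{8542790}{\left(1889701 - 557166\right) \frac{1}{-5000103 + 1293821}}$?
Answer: $\frac{6332397761356}{266507} \approx 2.3761 \cdot 10^{7}$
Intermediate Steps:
$- \frac{8542790}{\left(1889701 - 557166\right) \frac{1}{-5000103 + 1293821}} = - \frac{8542790}{1332535 \frac{1}{-3706282}} = - \frac{8542790}{1332535 \left(- \frac{1}{3706282}\right)} = - \frac{8542790}{- \frac{1332535}{3706282}} = \left(-8542790\right) \left(- \frac{3706282}{1332535}\right) = \frac{6332397761356}{266507}$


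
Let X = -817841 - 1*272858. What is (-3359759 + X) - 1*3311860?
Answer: -7762318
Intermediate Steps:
X = -1090699 (X = -817841 - 272858 = -1090699)
(-3359759 + X) - 1*3311860 = (-3359759 - 1090699) - 1*3311860 = -4450458 - 3311860 = -7762318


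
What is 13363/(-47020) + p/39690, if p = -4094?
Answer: -14457547/37324476 ≈ -0.38735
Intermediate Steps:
13363/(-47020) + p/39690 = 13363/(-47020) - 4094/39690 = 13363*(-1/47020) - 4094*1/39690 = -13363/47020 - 2047/19845 = -14457547/37324476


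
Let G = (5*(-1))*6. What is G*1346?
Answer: -40380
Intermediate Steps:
G = -30 (G = -5*6 = -30)
G*1346 = -30*1346 = -40380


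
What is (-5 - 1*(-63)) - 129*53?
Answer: -6779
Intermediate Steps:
(-5 - 1*(-63)) - 129*53 = (-5 + 63) - 6837 = 58 - 6837 = -6779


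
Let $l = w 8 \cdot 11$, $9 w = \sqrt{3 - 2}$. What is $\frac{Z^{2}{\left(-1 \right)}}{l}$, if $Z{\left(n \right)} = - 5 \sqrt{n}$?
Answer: $- \frac{225}{88} \approx -2.5568$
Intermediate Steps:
$w = \frac{1}{9}$ ($w = \frac{\sqrt{3 - 2}}{9} = \frac{\sqrt{1}}{9} = \frac{1}{9} \cdot 1 = \frac{1}{9} \approx 0.11111$)
$l = \frac{88}{9}$ ($l = \frac{1}{9} \cdot 8 \cdot 11 = \frac{8}{9} \cdot 11 = \frac{88}{9} \approx 9.7778$)
$\frac{Z^{2}{\left(-1 \right)}}{l} = \frac{\left(- 5 \sqrt{-1}\right)^{2}}{\frac{88}{9}} = \left(- 5 i\right)^{2} \cdot \frac{9}{88} = \left(-25\right) \frac{9}{88} = - \frac{225}{88}$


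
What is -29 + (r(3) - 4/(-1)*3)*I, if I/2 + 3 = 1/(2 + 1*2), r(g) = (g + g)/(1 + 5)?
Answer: -201/2 ≈ -100.50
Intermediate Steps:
r(g) = g/3 (r(g) = (2*g)/6 = (2*g)*(⅙) = g/3)
I = -11/2 (I = -6 + 2/(2 + 1*2) = -6 + 2/(2 + 2) = -6 + 2/4 = -6 + 2*(¼) = -6 + ½ = -11/2 ≈ -5.5000)
-29 + (r(3) - 4/(-1)*3)*I = -29 + ((⅓)*3 - 4/(-1)*3)*(-11/2) = -29 + (1 - 4*(-1)*3)*(-11/2) = -29 + (1 + 4*3)*(-11/2) = -29 + (1 + 12)*(-11/2) = -29 + 13*(-11/2) = -29 - 143/2 = -201/2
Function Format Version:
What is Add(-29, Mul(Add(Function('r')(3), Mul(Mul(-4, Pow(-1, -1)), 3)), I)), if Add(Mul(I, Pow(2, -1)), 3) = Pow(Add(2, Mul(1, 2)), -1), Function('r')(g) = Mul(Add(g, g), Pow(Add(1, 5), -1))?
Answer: Rational(-201, 2) ≈ -100.50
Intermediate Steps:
Function('r')(g) = Mul(Rational(1, 3), g) (Function('r')(g) = Mul(Mul(2, g), Pow(6, -1)) = Mul(Mul(2, g), Rational(1, 6)) = Mul(Rational(1, 3), g))
I = Rational(-11, 2) (I = Add(-6, Mul(2, Pow(Add(2, Mul(1, 2)), -1))) = Add(-6, Mul(2, Pow(Add(2, 2), -1))) = Add(-6, Mul(2, Pow(4, -1))) = Add(-6, Mul(2, Rational(1, 4))) = Add(-6, Rational(1, 2)) = Rational(-11, 2) ≈ -5.5000)
Add(-29, Mul(Add(Function('r')(3), Mul(Mul(-4, Pow(-1, -1)), 3)), I)) = Add(-29, Mul(Add(Mul(Rational(1, 3), 3), Mul(Mul(-4, Pow(-1, -1)), 3)), Rational(-11, 2))) = Add(-29, Mul(Add(1, Mul(Mul(-4, -1), 3)), Rational(-11, 2))) = Add(-29, Mul(Add(1, Mul(4, 3)), Rational(-11, 2))) = Add(-29, Mul(Add(1, 12), Rational(-11, 2))) = Add(-29, Mul(13, Rational(-11, 2))) = Add(-29, Rational(-143, 2)) = Rational(-201, 2)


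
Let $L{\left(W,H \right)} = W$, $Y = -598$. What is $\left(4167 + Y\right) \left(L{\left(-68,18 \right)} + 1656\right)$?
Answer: $5667572$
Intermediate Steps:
$\left(4167 + Y\right) \left(L{\left(-68,18 \right)} + 1656\right) = \left(4167 - 598\right) \left(-68 + 1656\right) = 3569 \cdot 1588 = 5667572$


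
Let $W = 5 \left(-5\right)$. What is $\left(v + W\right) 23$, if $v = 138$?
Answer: $2599$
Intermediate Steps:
$W = -25$
$\left(v + W\right) 23 = \left(138 - 25\right) 23 = 113 \cdot 23 = 2599$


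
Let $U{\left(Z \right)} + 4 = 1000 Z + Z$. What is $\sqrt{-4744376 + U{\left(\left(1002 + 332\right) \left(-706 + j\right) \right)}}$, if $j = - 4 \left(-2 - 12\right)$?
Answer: $2 i \sqrt{218177870} \approx 29542.0 i$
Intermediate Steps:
$j = 56$ ($j = \left(-4\right) \left(-14\right) = 56$)
$U{\left(Z \right)} = -4 + 1001 Z$ ($U{\left(Z \right)} = -4 + \left(1000 Z + Z\right) = -4 + 1001 Z$)
$\sqrt{-4744376 + U{\left(\left(1002 + 332\right) \left(-706 + j\right) \right)}} = \sqrt{-4744376 + \left(-4 + 1001 \left(1002 + 332\right) \left(-706 + 56\right)\right)} = \sqrt{-4744376 + \left(-4 + 1001 \cdot 1334 \left(-650\right)\right)} = \sqrt{-4744376 + \left(-4 + 1001 \left(-867100\right)\right)} = \sqrt{-4744376 - 867967104} = \sqrt{-872711480} = 2 i \sqrt{218177870}$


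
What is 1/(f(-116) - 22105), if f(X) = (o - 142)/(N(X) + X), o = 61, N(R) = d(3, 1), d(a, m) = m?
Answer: -115/2541994 ≈ -4.5240e-5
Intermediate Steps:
N(R) = 1
f(X) = -81/(1 + X) (f(X) = (61 - 142)/(1 + X) = -81/(1 + X))
1/(f(-116) - 22105) = 1/(-81/(1 - 116) - 22105) = 1/(-81/(-115) - 22105) = 1/(-81*(-1/115) - 22105) = 1/(81/115 - 22105) = 1/(-2541994/115) = -115/2541994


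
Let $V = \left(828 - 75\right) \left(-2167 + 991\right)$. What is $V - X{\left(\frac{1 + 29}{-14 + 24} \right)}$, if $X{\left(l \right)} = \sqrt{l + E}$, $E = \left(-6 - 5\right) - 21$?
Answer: $-885528 - i \sqrt{29} \approx -8.8553 \cdot 10^{5} - 5.3852 i$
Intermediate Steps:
$E = -32$ ($E = -11 - 21 = -32$)
$X{\left(l \right)} = \sqrt{-32 + l}$ ($X{\left(l \right)} = \sqrt{l - 32} = \sqrt{-32 + l}$)
$V = -885528$ ($V = 753 \left(-1176\right) = -885528$)
$V - X{\left(\frac{1 + 29}{-14 + 24} \right)} = -885528 - \sqrt{-32 + \frac{1 + 29}{-14 + 24}} = -885528 - \sqrt{-32 + \frac{30}{10}} = -885528 - \sqrt{-32 + 30 \cdot \frac{1}{10}} = -885528 - \sqrt{-32 + 3} = -885528 - \sqrt{-29} = -885528 - i \sqrt{29}$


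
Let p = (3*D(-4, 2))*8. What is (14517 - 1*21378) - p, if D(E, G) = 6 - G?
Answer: -6957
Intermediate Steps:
p = 96 (p = (3*(6 - 1*2))*8 = (3*(6 - 2))*8 = (3*4)*8 = 12*8 = 96)
(14517 - 1*21378) - p = (14517 - 1*21378) - 1*96 = (14517 - 21378) - 96 = -6861 - 96 = -6957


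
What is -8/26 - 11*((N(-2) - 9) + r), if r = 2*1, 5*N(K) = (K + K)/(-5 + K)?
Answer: 34323/455 ≈ 75.435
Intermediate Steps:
N(K) = 2*K/(5*(-5 + K)) (N(K) = ((K + K)/(-5 + K))/5 = ((2*K)/(-5 + K))/5 = (2*K/(-5 + K))/5 = 2*K/(5*(-5 + K)))
r = 2
-8/26 - 11*((N(-2) - 9) + r) = -8/26 - 11*(((2/5)*(-2)/(-5 - 2) - 9) + 2) = -8*1/26 - 11*(((2/5)*(-2)/(-7) - 9) + 2) = -4/13 - 11*(((2/5)*(-2)*(-1/7) - 9) + 2) = -4/13 - 11*((4/35 - 9) + 2) = -4/13 - 11*(-311/35 + 2) = -4/13 - 11*(-241/35) = -4/13 + 2651/35 = 34323/455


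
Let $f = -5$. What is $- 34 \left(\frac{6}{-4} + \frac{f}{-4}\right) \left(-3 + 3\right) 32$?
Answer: $0$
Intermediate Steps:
$- 34 \left(\frac{6}{-4} + \frac{f}{-4}\right) \left(-3 + 3\right) 32 = - 34 \left(\frac{6}{-4} - \frac{5}{-4}\right) \left(-3 + 3\right) 32 = - 34 \left(6 \left(- \frac{1}{4}\right) - - \frac{5}{4}\right) 0 \cdot 32 = - 34 \left(- \frac{3}{2} + \frac{5}{4}\right) 0 \cdot 32 = - 34 \left(\left(- \frac{1}{4}\right) 0\right) 32 = \left(-34\right) 0 \cdot 32 = 0 \cdot 32 = 0$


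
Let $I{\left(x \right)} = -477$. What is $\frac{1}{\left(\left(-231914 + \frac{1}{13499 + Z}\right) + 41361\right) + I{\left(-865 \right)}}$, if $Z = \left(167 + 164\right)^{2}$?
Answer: $- \frac{123060}{23508151799} \approx -5.2348 \cdot 10^{-6}$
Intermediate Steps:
$Z = 109561$ ($Z = 331^{2} = 109561$)
$\frac{1}{\left(\left(-231914 + \frac{1}{13499 + Z}\right) + 41361\right) + I{\left(-865 \right)}} = \frac{1}{\left(\left(-231914 + \frac{1}{13499 + 109561}\right) + 41361\right) - 477} = \frac{1}{\left(\left(-231914 + \frac{1}{123060}\right) + 41361\right) - 477} = \frac{1}{\left(- \frac{28539336839}{123060} + 41361\right) - 477} = \frac{1}{- \frac{23449452179}{123060} - 477} = \frac{1}{- \frac{23508151799}{123060}} = - \frac{123060}{23508151799}$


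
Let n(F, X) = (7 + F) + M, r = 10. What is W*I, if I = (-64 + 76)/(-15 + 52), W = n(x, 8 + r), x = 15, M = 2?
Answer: 288/37 ≈ 7.7838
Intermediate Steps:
n(F, X) = 9 + F (n(F, X) = (7 + F) + 2 = 9 + F)
W = 24 (W = 9 + 15 = 24)
I = 12/37 ≈ 0.32432
W*I = 24*(12/37) = 288/37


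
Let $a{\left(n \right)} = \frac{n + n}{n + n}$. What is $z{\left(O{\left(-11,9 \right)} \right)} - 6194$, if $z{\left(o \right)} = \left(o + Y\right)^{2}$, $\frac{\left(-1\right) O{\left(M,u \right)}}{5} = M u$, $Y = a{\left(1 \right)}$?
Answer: $239822$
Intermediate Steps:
$a{\left(n \right)} = 1$ ($a{\left(n \right)} = \frac{2 n}{2 n} = 2 n \frac{1}{2 n} = 1$)
$Y = 1$
$O{\left(M,u \right)} = - 5 M u$
$z{\left(o \right)} = \left(1 + o\right)^{2}$ ($z{\left(o \right)} = \left(o + 1\right)^{2} = \left(1 + o\right)^{2}$)
$z{\left(O{\left(-11,9 \right)} \right)} - 6194 = \left(1 - \left(-55\right) 9\right)^{2} - 6194 = \left(1 + 495\right)^{2} - 6194 = 496^{2} - 6194 = 246016 - 6194 = 239822$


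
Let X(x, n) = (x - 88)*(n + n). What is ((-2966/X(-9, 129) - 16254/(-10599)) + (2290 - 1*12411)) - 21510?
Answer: -1398283782826/44208429 ≈ -31629.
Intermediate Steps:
X(x, n) = 2*n*(-88 + x) (X(x, n) = (-88 + x)*(2*n) = 2*n*(-88 + x))
((-2966/X(-9, 129) - 16254/(-10599)) + (2290 - 1*12411)) - 21510 = ((-2966*1/(258*(-88 - 9)) - 16254/(-10599)) + (2290 - 1*12411)) - 21510 = ((-2966/(2*129*(-97)) - 16254*(-1/10599)) + (2290 - 12411)) - 21510 = ((-2966/(-25026) + 5418/3533) - 10121) - 21510 = ((-2966*(-1/25026) + 5418/3533) - 10121) - 21510 = ((1483/12513 + 5418/3533) - 10121) - 21510 = (73034873/44208429 - 10121) - 21510 = -447360475036/44208429 - 21510 = -1398283782826/44208429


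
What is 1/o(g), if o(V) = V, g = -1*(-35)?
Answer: 1/35 ≈ 0.028571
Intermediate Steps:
g = 35
1/o(g) = 1/35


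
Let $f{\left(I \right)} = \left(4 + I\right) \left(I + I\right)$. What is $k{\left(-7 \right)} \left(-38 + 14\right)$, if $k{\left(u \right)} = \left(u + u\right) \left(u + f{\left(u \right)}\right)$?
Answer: $11760$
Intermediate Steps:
$f{\left(I \right)} = 2 I \left(4 + I\right)$ ($f{\left(I \right)} = \left(4 + I\right) 2 I = 2 I \left(4 + I\right)$)
$k{\left(u \right)} = 2 u \left(u + 2 u \left(4 + u\right)\right)$ ($k{\left(u \right)} = \left(u + u\right) \left(u + 2 u \left(4 + u\right)\right) = 2 u \left(u + 2 u \left(4 + u\right)\right)$)
$k{\left(-7 \right)} \left(-38 + 14\right) = \left(-7\right)^{2} \left(18 + 4 \left(-7\right)\right) \left(-38 + 14\right) = 49 \left(18 - 28\right) \left(-24\right) = 49 \left(-10\right) \left(-24\right) = \left(-490\right) \left(-24\right) = 11760$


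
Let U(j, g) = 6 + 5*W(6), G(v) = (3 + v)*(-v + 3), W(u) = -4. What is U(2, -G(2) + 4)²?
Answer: 196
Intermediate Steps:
G(v) = (3 + v)*(3 - v)
U(j, g) = -14 (U(j, g) = 6 + 5*(-4) = 6 - 20 = -14)
U(2, -G(2) + 4)² = (-14)² = 196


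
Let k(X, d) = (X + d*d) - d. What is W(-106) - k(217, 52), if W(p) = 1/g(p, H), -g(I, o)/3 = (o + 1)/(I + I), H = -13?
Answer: -25874/9 ≈ -2874.9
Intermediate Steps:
k(X, d) = X + d² - d (k(X, d) = (X + d²) - d = X + d² - d)
g(I, o) = -3*(1 + o)/(2*I) (g(I, o) = -3*(o + 1)/(I + I) = -3*(1 + o)/(2*I))
W(p) = p/18 (W(p) = 1/(3*(-1 - 1*(-13))/(2*p)) = 1/(3*(-1 + 13)/(2*p)) = 1/((3/2)*12/p) = 1/(18/p) = p/18)
W(-106) - k(217, 52) = (1/18)*(-106) - (217 + 52² - 1*52) = -53/9 - (217 + 2704 - 52) = -53/9 - 1*2869 = -53/9 - 2869 = -25874/9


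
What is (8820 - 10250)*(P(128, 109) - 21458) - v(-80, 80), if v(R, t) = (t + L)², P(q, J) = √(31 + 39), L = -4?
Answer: 30679164 - 1430*√70 ≈ 3.0667e+7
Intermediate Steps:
P(q, J) = √70
v(R, t) = (-4 + t)² (v(R, t) = (t - 4)² = (-4 + t)²)
(8820 - 10250)*(P(128, 109) - 21458) - v(-80, 80) = (8820 - 10250)*(√70 - 21458) - (-4 + 80)² = -1430*(-21458 + √70) - 1*76² = (30684940 - 1430*√70) - 1*5776 = (30684940 - 1430*√70) - 5776 = 30679164 - 1430*√70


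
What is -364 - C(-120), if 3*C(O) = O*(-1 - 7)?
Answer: -684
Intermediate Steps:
C(O) = -8*O/3 (C(O) = (O*(-1 - 7))/3 = (O*(-8))/3 = (-8*O)/3 = -8*O/3)
-364 - C(-120) = -364 - (-8)*(-120)/3 = -364 - 1*320 = -364 - 320 = -684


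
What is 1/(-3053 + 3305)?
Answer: 1/252 ≈ 0.0039683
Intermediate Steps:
1/(-3053 + 3305) = 1/252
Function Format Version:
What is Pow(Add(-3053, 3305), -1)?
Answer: Rational(1, 252) ≈ 0.0039683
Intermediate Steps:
Pow(Add(-3053, 3305), -1) = Pow(252, -1) = Rational(1, 252)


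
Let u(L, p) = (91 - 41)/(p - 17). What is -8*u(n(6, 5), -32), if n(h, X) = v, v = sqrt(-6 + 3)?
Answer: 400/49 ≈ 8.1633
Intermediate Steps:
v = I*sqrt(3) (v = sqrt(-3) = I*sqrt(3) ≈ 1.732*I)
n(h, X) = I*sqrt(3)
u(L, p) = 50/(-17 + p)
-8*u(n(6, 5), -32) = -400/(-17 - 32) = -400/(-49) = -400*(-1)/49 = -8*(-50/49) = 400/49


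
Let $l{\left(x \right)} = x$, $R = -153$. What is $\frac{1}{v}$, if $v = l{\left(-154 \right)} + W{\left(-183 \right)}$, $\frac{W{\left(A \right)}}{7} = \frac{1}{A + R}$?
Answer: $- \frac{48}{7393} \approx -0.0064926$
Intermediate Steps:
$W{\left(A \right)} = \frac{7}{-153 + A}$ ($W{\left(A \right)} = \frac{7}{A - 153} = \frac{7}{-153 + A}$)
$v = - \frac{7393}{48}$ ($v = -154 + \frac{7}{-153 - 183} = -154 + \frac{7}{-336} = -154 + 7 \left(- \frac{1}{336}\right) = -154 - \frac{1}{48} = - \frac{7393}{48} \approx -154.02$)
$\frac{1}{v} = \frac{1}{- \frac{7393}{48}} = - \frac{48}{7393}$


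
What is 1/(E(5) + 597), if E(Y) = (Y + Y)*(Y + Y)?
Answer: 1/697 ≈ 0.0014347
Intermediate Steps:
E(Y) = 4*Y² (E(Y) = (2*Y)*(2*Y) = 4*Y²)
1/(E(5) + 597) = 1/(4*5² + 597) = 1/(4*25 + 597) = 1/(100 + 597) = 1/697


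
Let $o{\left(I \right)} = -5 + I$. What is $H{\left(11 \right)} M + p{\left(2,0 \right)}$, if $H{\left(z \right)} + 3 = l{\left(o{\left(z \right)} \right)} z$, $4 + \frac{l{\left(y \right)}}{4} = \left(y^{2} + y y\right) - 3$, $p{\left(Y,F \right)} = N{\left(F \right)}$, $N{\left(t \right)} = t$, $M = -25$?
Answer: $-71425$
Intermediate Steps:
$p{\left(Y,F \right)} = F$
$l{\left(y \right)} = -28 + 8 y^{2}$ ($l{\left(y \right)} = -16 + 4 \left(\left(y^{2} + y y\right) - 3\right) = -16 + 4 \left(\left(y^{2} + y^{2}\right) - 3\right) = -16 + 4 \left(2 y^{2} - 3\right) = -16 + 4 \left(-3 + 2 y^{2}\right) = -16 + \left(-12 + 8 y^{2}\right) = -28 + 8 y^{2}$)
$H{\left(z \right)} = -3 + z \left(-28 + 8 \left(-5 + z\right)^{2}\right)$ ($H{\left(z \right)} = -3 + \left(-28 + 8 \left(-5 + z\right)^{2}\right) z = -3 + z \left(-28 + 8 \left(-5 + z\right)^{2}\right)$)
$H{\left(11 \right)} M + p{\left(2,0 \right)} = \left(-3 + 4 \cdot 11 \left(-7 + 2 \left(-5 + 11\right)^{2}\right)\right) \left(-25\right) + 0 = \left(-3 + 4 \cdot 11 \left(-7 + 2 \cdot 6^{2}\right)\right) \left(-25\right) + 0 = \left(-3 + 4 \cdot 11 \left(-7 + 2 \cdot 36\right)\right) \left(-25\right) + 0 = \left(-3 + 4 \cdot 11 \left(-7 + 72\right)\right) \left(-25\right) + 0 = \left(-3 + 4 \cdot 11 \cdot 65\right) \left(-25\right) + 0 = \left(-3 + 2860\right) \left(-25\right) + 0 = 2857 \left(-25\right) + 0 = -71425 + 0 = -71425$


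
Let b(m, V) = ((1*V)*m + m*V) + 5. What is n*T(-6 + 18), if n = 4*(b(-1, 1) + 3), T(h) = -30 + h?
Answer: -432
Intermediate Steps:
b(m, V) = 5 + 2*V*m (b(m, V) = (V*m + V*m) + 5 = 2*V*m + 5 = 5 + 2*V*m)
n = 24 (n = 4*((5 + 2*1*(-1)) + 3) = 4*((5 - 2) + 3) = 4*(3 + 3) = 4*6 = 24)
n*T(-6 + 18) = 24*(-30 + (-6 + 18)) = 24*(-30 + 12) = 24*(-18) = -432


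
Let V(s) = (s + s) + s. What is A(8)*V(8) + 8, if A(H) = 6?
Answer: 152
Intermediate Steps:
V(s) = 3*s (V(s) = 2*s + s = 3*s)
A(8)*V(8) + 8 = 6*(3*8) + 8 = 6*24 + 8 = 144 + 8 = 152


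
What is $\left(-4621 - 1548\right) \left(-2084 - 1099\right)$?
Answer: $19635927$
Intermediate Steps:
$\left(-4621 - 1548\right) \left(-2084 - 1099\right) = \left(-4621 - 1548\right) \left(-3183\right) = \left(-6169\right) \left(-3183\right) = 19635927$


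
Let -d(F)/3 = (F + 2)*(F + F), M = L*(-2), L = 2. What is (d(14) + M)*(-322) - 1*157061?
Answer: 276995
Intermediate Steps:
M = -4 (M = 2*(-2) = -4)
d(F) = -6*F*(2 + F) (d(F) = -3*(F + 2)*(F + F) = -3*(2 + F)*2*F = -6*F*(2 + F))
(d(14) + M)*(-322) - 1*157061 = (-6*14*(2 + 14) - 4)*(-322) - 1*157061 = (-6*14*16 - 4)*(-322) - 157061 = (-1344 - 4)*(-322) - 157061 = -1348*(-322) - 157061 = 434056 - 157061 = 276995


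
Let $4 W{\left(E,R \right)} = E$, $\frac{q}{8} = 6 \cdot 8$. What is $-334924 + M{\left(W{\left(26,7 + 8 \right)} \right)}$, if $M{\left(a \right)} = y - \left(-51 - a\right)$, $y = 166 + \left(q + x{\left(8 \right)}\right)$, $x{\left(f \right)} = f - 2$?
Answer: $- \frac{668621}{2} \approx -3.3431 \cdot 10^{5}$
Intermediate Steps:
$x{\left(f \right)} = -2 + f$ ($x{\left(f \right)} = f - 2 = -2 + f$)
$q = 384$ ($q = 8 \cdot 6 \cdot 8 = 8 \cdot 48 = 384$)
$W{\left(E,R \right)} = \frac{E}{4}$
$y = 556$ ($y = 166 + \left(384 + \left(-2 + 8\right)\right) = 166 + \left(384 + 6\right) = 166 + 390 = 556$)
$M{\left(a \right)} = 607 + a$ ($M{\left(a \right)} = 556 - \left(-51 - a\right) = 556 + \left(51 + a\right) = 607 + a$)
$-334924 + M{\left(W{\left(26,7 + 8 \right)} \right)} = -334924 + \left(607 + \frac{1}{4} \cdot 26\right) = -334924 + \left(607 + \frac{13}{2}\right) = -334924 + \frac{1227}{2} = - \frac{668621}{2}$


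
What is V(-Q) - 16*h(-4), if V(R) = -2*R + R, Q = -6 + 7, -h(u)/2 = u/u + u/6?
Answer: 35/3 ≈ 11.667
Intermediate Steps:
h(u) = -2 - u/3 (h(u) = -2*(u/u + u/6) = -2*(1 + u*(1/6)) = -2*(1 + u/6) = -2 - u/3)
Q = 1
V(R) = -R
V(-Q) - 16*h(-4) = -(-1) - 16*(-2 - 1/3*(-4)) = -1*(-1) - 16*(-2 + 4/3) = 1 - 16*(-2/3) = 1 + 32/3 = 35/3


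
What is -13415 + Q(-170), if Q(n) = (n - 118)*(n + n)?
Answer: 84505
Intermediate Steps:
Q(n) = 2*n*(-118 + n) (Q(n) = (-118 + n)*(2*n) = 2*n*(-118 + n))
-13415 + Q(-170) = -13415 + 2*(-170)*(-118 - 170) = -13415 + 2*(-170)*(-288) = -13415 + 97920 = 84505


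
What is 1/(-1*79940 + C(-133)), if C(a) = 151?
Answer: -1/79789 ≈ -1.2533e-5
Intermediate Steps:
1/(-1*79940 + C(-133)) = 1/(-1*79940 + 151) = 1/(-79940 + 151) = 1/(-79789) = -1/79789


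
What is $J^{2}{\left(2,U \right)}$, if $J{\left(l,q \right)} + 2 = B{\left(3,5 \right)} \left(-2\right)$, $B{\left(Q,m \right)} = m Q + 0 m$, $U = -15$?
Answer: $1024$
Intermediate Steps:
$B{\left(Q,m \right)} = Q m$ ($B{\left(Q,m \right)} = Q m + 0 = Q m$)
$J{\left(l,q \right)} = -32$ ($J{\left(l,q \right)} = -2 + 3 \cdot 5 \left(-2\right) = -2 + 15 \left(-2\right) = -2 - 30 = -32$)
$J^{2}{\left(2,U \right)} = \left(-32\right)^{2} = 1024$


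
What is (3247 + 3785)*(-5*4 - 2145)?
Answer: -15224280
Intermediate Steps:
(3247 + 3785)*(-5*4 - 2145) = 7032*(-20 - 2145) = 7032*(-2165) = -15224280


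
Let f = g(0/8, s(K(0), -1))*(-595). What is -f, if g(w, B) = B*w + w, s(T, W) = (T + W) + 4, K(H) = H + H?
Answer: 0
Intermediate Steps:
K(H) = 2*H
s(T, W) = 4 + T + W
g(w, B) = w + B*w
f = 0 (f = ((0/8)*(1 + (4 + 2*0 - 1)))*(-595) = ((0*(⅛))*(1 + (4 + 0 - 1)))*(-595) = (0*(1 + 3))*(-595) = (0*4)*(-595) = 0*(-595) = 0)
-f = -1*0 = 0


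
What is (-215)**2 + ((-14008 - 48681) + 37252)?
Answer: 20788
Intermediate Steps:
(-215)**2 + ((-14008 - 48681) + 37252) = 46225 + (-62689 + 37252) = 46225 - 25437 = 20788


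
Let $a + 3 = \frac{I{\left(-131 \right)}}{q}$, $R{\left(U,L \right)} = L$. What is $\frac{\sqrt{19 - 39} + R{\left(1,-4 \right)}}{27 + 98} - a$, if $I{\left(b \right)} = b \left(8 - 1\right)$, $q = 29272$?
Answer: $\frac{10974537}{3659000} + \frac{2 i \sqrt{5}}{125} \approx 2.9993 + 0.035777 i$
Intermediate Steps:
$I{\left(b \right)} = 7 b$ ($I{\left(b \right)} = b 7 = 7 b$)
$a = - \frac{88733}{29272}$ ($a = -3 + \frac{7 \left(-131\right)}{29272} = -3 - \frac{917}{29272} = - \frac{88733}{29272} \approx -3.0313$)
$\frac{\sqrt{19 - 39} + R{\left(1,-4 \right)}}{27 + 98} - a = \frac{\sqrt{19 - 39} - 4}{27 + 98} - - \frac{88733}{29272} = \frac{\sqrt{-20} - 4}{125} + \frac{88733}{29272} = \left(2 i \sqrt{5} - 4\right) \frac{1}{125} + \frac{88733}{29272} = \left(-4 + 2 i \sqrt{5}\right) \frac{1}{125} + \frac{88733}{29272} = \left(- \frac{4}{125} + \frac{2 i \sqrt{5}}{125}\right) + \frac{88733}{29272} = \frac{10974537}{3659000} + \frac{2 i \sqrt{5}}{125}$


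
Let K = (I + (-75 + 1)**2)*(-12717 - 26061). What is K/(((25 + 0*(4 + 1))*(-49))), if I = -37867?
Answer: -1256058198/1225 ≈ -1.0254e+6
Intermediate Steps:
K = 1256058198 (K = (-37867 + (-75 + 1)**2)*(-12717 - 26061) = (-37867 + (-74)**2)*(-38778) = (-37867 + 5476)*(-38778) = -32391*(-38778) = 1256058198)
K/(((25 + 0*(4 + 1))*(-49))) = 1256058198/(((25 + 0*(4 + 1))*(-49))) = 1256058198/(((25 + 0*5)*(-49))) = 1256058198/(((25 + 0)*(-49))) = 1256058198/((25*(-49))) = 1256058198/(-1225) = 1256058198*(-1/1225) = -1256058198/1225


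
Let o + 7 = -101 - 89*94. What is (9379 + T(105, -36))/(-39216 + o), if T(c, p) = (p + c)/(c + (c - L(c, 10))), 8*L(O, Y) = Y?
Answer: -7831741/39821150 ≈ -0.19667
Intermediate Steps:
L(O, Y) = Y/8
o = -8474 (o = -7 + (-101 - 89*94) = -7 + (-101 - 8366) = -7 - 8467 = -8474)
T(c, p) = (c + p)/(-5/4 + 2*c) (T(c, p) = (p + c)/(c + (c - 10/8)) = (c + p)/(c + (c - 1*5/4)) = (c + p)/(c + (c - 5/4)) = (c + p)/(c + (-5/4 + c)) = (c + p)/(-5/4 + 2*c))
(9379 + T(105, -36))/(-39216 + o) = (9379 + 4*(105 - 36)/(-5 + 8*105))/(-39216 - 8474) = (9379 + 4*69/(-5 + 840))/(-47690) = (9379 + 4*69/835)*(-1/47690) = (9379 + 4*(1/835)*69)*(-1/47690) = (9379 + 276/835)*(-1/47690) = (7831741/835)*(-1/47690) = -7831741/39821150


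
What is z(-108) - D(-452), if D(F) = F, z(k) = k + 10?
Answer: 354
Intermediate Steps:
z(k) = 10 + k
z(-108) - D(-452) = (10 - 108) - 1*(-452) = -98 + 452 = 354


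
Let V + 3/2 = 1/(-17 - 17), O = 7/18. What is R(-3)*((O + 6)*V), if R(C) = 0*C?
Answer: 0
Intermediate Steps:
O = 7/18 (O = 7*(1/18) = 7/18 ≈ 0.38889)
R(C) = 0
V = -26/17 (V = -3/2 + 1/(-17 - 17) = -3/2 + 1/(-34) = -3/2 - 1/34 = -26/17 ≈ -1.5294)
R(-3)*((O + 6)*V) = 0*((7/18 + 6)*(-26/17)) = 0*((115/18)*(-26/17)) = 0*(-1495/153) = 0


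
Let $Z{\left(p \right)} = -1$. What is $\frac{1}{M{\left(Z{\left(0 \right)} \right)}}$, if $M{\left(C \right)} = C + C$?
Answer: $- \frac{1}{2} \approx -0.5$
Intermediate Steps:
$M{\left(C \right)} = 2 C$
$\frac{1}{M{\left(Z{\left(0 \right)} \right)}} = \frac{1}{2 \left(-1\right)} = \frac{1}{-2} = - \frac{1}{2}$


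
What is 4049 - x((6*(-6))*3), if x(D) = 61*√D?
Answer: 4049 - 366*I*√3 ≈ 4049.0 - 633.93*I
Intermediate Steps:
4049 - x((6*(-6))*3) = 4049 - 61*√((6*(-6))*3) = 4049 - 61*√(-36*3) = 4049 - 61*√(-108) = 4049 - 61*6*I*√3 = 4049 - 366*I*√3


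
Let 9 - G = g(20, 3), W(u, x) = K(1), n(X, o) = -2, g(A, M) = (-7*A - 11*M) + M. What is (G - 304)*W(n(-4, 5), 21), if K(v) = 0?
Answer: 0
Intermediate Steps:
g(A, M) = -10*M - 7*A (g(A, M) = (-11*M - 7*A) + M = -10*M - 7*A)
W(u, x) = 0
G = 179 (G = 9 - (-10*3 - 7*20) = 9 - (-30 - 140) = 9 - 1*(-170) = 9 + 170 = 179)
(G - 304)*W(n(-4, 5), 21) = (179 - 304)*0 = -125*0 = 0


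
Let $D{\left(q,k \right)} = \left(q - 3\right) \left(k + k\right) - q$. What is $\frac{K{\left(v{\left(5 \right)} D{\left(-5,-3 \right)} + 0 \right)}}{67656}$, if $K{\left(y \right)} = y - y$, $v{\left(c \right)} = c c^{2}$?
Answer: $0$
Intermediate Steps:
$v{\left(c \right)} = c^{3}$
$D{\left(q,k \right)} = - q + 2 k \left(-3 + q\right)$ ($D{\left(q,k \right)} = \left(-3 + q\right) 2 k - q = 2 k \left(-3 + q\right) - q = - q + 2 k \left(-3 + q\right)$)
$K{\left(y \right)} = 0$
$\frac{K{\left(v{\left(5 \right)} D{\left(-5,-3 \right)} + 0 \right)}}{67656} = \frac{0}{67656} = 0 \cdot \frac{1}{67656} = 0$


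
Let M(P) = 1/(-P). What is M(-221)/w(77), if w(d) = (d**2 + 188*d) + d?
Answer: 1/4526522 ≈ 2.2092e-7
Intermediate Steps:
M(P) = -1/P
w(d) = d**2 + 189*d
M(-221)/w(77) = (-1/(-221))/((77*(189 + 77))) = (-1*(-1/221))/((77*266)) = (1/221)/20482 = (1/221)*(1/20482) = 1/4526522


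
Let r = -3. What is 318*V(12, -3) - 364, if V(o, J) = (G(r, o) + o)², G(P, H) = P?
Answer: 25394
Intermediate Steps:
V(o, J) = (-3 + o)²
318*V(12, -3) - 364 = 318*(-3 + 12)² - 364 = 318*9² - 364 = 318*81 - 364 = 25758 - 364 = 25394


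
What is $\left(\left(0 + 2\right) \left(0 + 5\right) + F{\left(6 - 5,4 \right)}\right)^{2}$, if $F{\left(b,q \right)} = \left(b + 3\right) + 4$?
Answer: $324$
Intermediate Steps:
$F{\left(b,q \right)} = 7 + b$ ($F{\left(b,q \right)} = \left(3 + b\right) + 4 = 7 + b$)
$\left(\left(0 + 2\right) \left(0 + 5\right) + F{\left(6 - 5,4 \right)}\right)^{2} = \left(\left(0 + 2\right) \left(0 + 5\right) + \left(7 + \left(6 - 5\right)\right)\right)^{2} = \left(2 \cdot 5 + \left(7 + 1\right)\right)^{2} = \left(10 + 8\right)^{2} = 18^{2} = 324$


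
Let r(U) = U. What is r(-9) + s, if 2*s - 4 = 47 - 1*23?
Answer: 5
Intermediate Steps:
s = 14 (s = 2 + (47 - 1*23)/2 = 2 + (47 - 23)/2 = 2 + (½)*24 = 2 + 12 = 14)
r(-9) + s = -9 + 14 = 5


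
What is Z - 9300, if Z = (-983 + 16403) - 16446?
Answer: -10326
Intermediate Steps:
Z = -1026 (Z = 15420 - 16446 = -1026)
Z - 9300 = -1026 - 9300 = -10326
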